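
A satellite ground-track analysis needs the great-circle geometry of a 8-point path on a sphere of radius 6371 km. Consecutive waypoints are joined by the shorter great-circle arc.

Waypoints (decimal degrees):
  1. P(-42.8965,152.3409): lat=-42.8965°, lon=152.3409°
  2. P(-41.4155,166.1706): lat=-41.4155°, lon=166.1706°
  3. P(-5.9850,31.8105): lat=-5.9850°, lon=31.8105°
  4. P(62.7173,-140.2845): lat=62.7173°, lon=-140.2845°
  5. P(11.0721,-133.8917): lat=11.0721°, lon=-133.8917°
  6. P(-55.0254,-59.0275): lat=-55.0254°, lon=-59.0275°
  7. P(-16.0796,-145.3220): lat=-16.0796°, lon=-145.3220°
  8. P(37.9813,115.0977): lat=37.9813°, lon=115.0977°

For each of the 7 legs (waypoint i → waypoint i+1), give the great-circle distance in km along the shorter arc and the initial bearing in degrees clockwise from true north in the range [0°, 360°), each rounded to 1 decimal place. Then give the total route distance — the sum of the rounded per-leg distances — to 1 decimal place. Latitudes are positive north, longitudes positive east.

Leg 1: φ1=-0.7486852, φ2=-0.7228368, Δφ=0.0258483, Δλ=0.2413738 rad; a=sin²(Δφ/2)+cosφ1·cosφ2·sin²(Δλ/2)=0.0081302751; c=2·atan2(√a, √(1-a))=0.180581338; dist=6371·c=1150.484 ≈ 1150.5 km; running total=1150.5 km
Leg 1 bearing: y=sinΔλ·cosφ2=0.17926140, x=cosφ1·sinφ2-sinφ1·cosφ2·cosΔλ=0.01104744; θ=atan2(y, x)=86.4735° ≈ 86.5°
Leg 2: φ1=-0.7228368, φ2=-0.1044580, Δφ=0.6183789, Δλ=-2.3450261 rad; a=sin²(Δφ/2)+cosφ1·cosφ2·sin²(Δλ/2)=0.7262469503; c=2·atan2(√a, √(1-a))=2.040356270; dist=6371·c=12999.110 ≈ 12999.1 km; running total=14149.6 km
Leg 2 bearing: y=sinΔλ·cosφ2=-0.71106266, x=cosφ1·sinφ2-sinφ1·cosφ2·cosΔλ=-0.53818135; θ=atan2(y, x)=-127.1210° <0 so +360° → 232.8790° ≈ 232.9°
Leg 3: φ1=-0.1044580, φ2=1.0946234, Δφ=1.1990813, Δλ=-3.0036244 rad; a=sin²(Δφ/2)+cosφ1·cosφ2·sin²(Δλ/2)=0.7721097552; c=2·atan2(√a, √(1-a))=2.146254835; dist=6371·c=13673.790 ≈ 13673.8 km; running total=27823.4 km
Leg 3 bearing: y=sinΔλ·cosφ2=-0.06304162, x=cosφ1·sinφ2-sinφ1·cosφ2·cosΔλ=0.83657090; θ=atan2(y, x)=-4.3095° <0 so +360° → 355.6905° ≈ 355.7°
Leg 4: φ1=1.0946234, φ2=0.1932446, Δφ=-0.9013788, Δλ=0.1115754 rad; a=sin²(Δφ/2)+cosφ1·cosφ2·sin²(Δλ/2)=0.1911339289; c=2·atan2(√a, √(1-a))=0.904940791; dist=6371·c=5765.378 ≈ 5765.4 km; running total=33588.8 km
Leg 4 bearing: y=sinΔλ·cosφ2=0.10927153, x=cosφ1·sinφ2-sinφ1·cosφ2·cosΔλ=-0.77875974; θ=atan2(y, x)=172.0127° ≈ 172.0°
Leg 5: φ1=0.1932446, φ2=-0.9603744, Δφ=-1.1536190, Δλ=1.3066268 rad; a=sin²(Δφ/2)+cosφ1·cosφ2·sin²(Δλ/2)=0.5052388310; c=2·atan2(√a, √(1-a))=1.581274181; dist=6371·c=10074.298 ≈ 10074.3 km; running total=43663.1 km
Leg 5 bearing: y=sinΔλ·cosφ2=0.55332828, x=cosφ1·sinφ2-sinφ1·cosφ2·cosΔλ=-0.83289737; θ=atan2(y, x)=146.4023° ≈ 146.4°
Leg 6: φ1=-0.9603744, φ2=-0.2806420, Δφ=0.6797324, Δλ=-1.5061232 rad; a=sin²(Δφ/2)+cosφ1·cosφ2·sin²(Δλ/2)=0.3687252933; c=2·atan2(√a, √(1-a))=1.305132968; dist=6371·c=8315.002 ≈ 8315.0 km; running total=51978.1 km
Leg 6 bearing: y=sinΔλ·cosφ2=-0.95886904, x=cosφ1·sinφ2-sinφ1·cosφ2·cosΔλ=-0.10787944; θ=atan2(y, x)=-96.4192° <0 so +360° → 263.5808° ≈ 263.6°
Leg 7: φ1=-0.2806420, φ2=0.6628987, Δφ=0.9435407, Δλ=4.5451812 rad; a=sin²(Δφ/2)+cosφ1·cosφ2·sin²(Δλ/2)=0.6482499073; c=2·atan2(√a, √(1-a))=1.871821896; dist=6371·c=11925.377 ≈ 11925.4 km; running total=63903.5 km
Leg 7 bearing: y=sinΔλ·cosφ2=-0.77721871, x=cosφ1·sinφ2-sinφ1·cosφ2·cosΔλ=0.55499453; θ=atan2(y, x)=-54.4702° <0 so +360° → 305.5298° ≈ 305.5°

Leg 1: dist=1150.5 km, bearing=86.5°
Leg 2: dist=12999.1 km, bearing=232.9°
Leg 3: dist=13673.8 km, bearing=355.7°
Leg 4: dist=5765.4 km, bearing=172.0°
Leg 5: dist=10074.3 km, bearing=146.4°
Leg 6: dist=8315.0 km, bearing=263.6°
Leg 7: dist=11925.4 km, bearing=305.5°
Total: 63903.5 km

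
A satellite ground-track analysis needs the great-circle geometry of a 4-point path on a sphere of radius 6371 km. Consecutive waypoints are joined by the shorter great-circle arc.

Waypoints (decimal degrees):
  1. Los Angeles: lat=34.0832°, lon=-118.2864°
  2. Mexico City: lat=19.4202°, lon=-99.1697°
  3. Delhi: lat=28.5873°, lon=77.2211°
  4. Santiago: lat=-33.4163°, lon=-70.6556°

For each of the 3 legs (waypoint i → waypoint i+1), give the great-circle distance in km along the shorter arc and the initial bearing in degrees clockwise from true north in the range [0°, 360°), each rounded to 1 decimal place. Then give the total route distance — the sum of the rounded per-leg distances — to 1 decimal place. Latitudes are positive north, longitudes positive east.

Leg 1: dist=2493.9 km, bearing=125.9°
Leg 2: dist=14662.8 km, bearing=4.3°
Leg 3: dist=16919.2 km, bearing=251.9°
Total: 34075.9 km

Leg 1: φ1=0.5948641, φ2=0.3389464, Δφ=-0.2559176, Δλ=0.3336494 rad; a=sin²(Δφ/2)+cosφ1·cosφ2·sin²(Δλ/2)=0.0378218457; c=2·atan2(√a, √(1-a))=0.391451326; dist=6371·c=2493.936 ≈ 2493.9 km; running total=2493.9 km
Leg 1 bearing: y=sinΔλ·cosφ2=0.30886074, x=cosφ1·sinφ2-sinφ1·cosφ2·cosΔλ=-0.22398763; θ=atan2(y, x)=125.9498° ≈ 125.9°
Leg 2: φ1=0.3389464, φ2=0.4989425, Δφ=0.1599961, Δλ=3.0786002 rad; a=sin²(Δφ/2)+cosφ1·cosφ2·sin²(Δλ/2)=0.8336954182; c=2·atan2(√a, √(1-a))=2.301495981; dist=6371·c=14662.831 ≈ 14662.8 km; running total=17156.7 km
Leg 2 bearing: y=sinΔλ·cosφ2=0.05527638, x=cosφ1·sinφ2-sinφ1·cosφ2·cosΔλ=0.74265335; θ=atan2(y, x)=4.2567° ≈ 4.3°
Leg 3: φ1=0.4989425, φ2=-0.5832245, Δφ=-1.0821670, Δλ=-2.5809353 rad; a=sin²(Δφ/2)+cosφ1·cosφ2·sin²(Δλ/2)=0.9421212582; c=2·atan2(√a, √(1-a))=2.655665916; dist=6371·c=16919.248 ≈ 16919.2 km; running total=34075.9 km
Leg 3 bearing: y=sinΔλ·cosφ2=-0.44384124, x=cosφ1·sinφ2-sinφ1·cosφ2·cosΔλ=-0.14532765; θ=atan2(y, x)=-108.1301° <0 so +360° → 251.8699° ≈ 251.9°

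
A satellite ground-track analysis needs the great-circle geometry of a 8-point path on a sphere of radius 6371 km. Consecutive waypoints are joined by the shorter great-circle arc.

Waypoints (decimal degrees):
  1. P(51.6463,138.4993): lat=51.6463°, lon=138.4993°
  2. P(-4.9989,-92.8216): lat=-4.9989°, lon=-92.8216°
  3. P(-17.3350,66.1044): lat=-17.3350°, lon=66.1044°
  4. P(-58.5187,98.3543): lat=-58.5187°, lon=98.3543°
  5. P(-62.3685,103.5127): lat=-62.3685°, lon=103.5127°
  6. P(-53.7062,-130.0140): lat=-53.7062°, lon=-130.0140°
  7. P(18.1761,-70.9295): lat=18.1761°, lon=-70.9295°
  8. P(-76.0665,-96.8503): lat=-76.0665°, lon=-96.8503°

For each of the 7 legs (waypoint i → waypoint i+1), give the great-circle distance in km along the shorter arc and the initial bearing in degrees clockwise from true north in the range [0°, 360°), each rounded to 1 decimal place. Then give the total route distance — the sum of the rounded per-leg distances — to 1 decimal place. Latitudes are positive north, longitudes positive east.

Leg 1: φ1=0.9013980, φ2=-0.0872473, Δφ=-0.9886452, Δλ=-4.0373113 rad; a=sin²(Δφ/2)+cosφ1·cosφ2·sin²(Δλ/2)=0.7273262040; c=2·atan2(√a, √(1-a))=2.042778243; dist=6371·c=13014.540 ≈ 13014.5 km; running total=13014.5 km
Leg 1 bearing: y=sinΔλ·cosφ2=0.77768909, x=cosφ1·sinφ2-sinφ1·cosφ2·cosΔλ=0.43415534; θ=atan2(y, x)=60.8270° ≈ 60.8°
Leg 2: φ1=-0.0872473, φ2=-0.3025528, Δφ=-0.2153056, Δλ=2.7737820 rad; a=sin²(Δφ/2)+cosφ1·cosφ2·sin²(Δλ/2)=0.9306912965; c=2·atan2(√a, √(1-a))=2.608781621; dist=6371·c=16620.548 ≈ 16620.5 km; running total=29635.0 km
Leg 2 bearing: y=sinΔλ·cosφ2=0.34324121, x=cosφ1·sinφ2-sinφ1·cosφ2·cosΔλ=-0.37444025; θ=atan2(y, x)=137.4892° ≈ 137.5°
Leg 3: φ1=-0.3025528, φ2=-1.0213440, Δφ=-0.7187912, Δλ=0.5628669 rad; a=sin²(Δφ/2)+cosφ1·cosφ2·sin²(Δλ/2)=0.1621510106; c=2·atan2(√a, √(1-a))=0.828885210; dist=6371·c=5280.828 ≈ 5280.8 km; running total=34915.8 km
Leg 3 bearing: y=sinΔλ·cosφ2=0.27866354, x=cosφ1·sinφ2-sinφ1·cosφ2·cosΔλ=-0.68247994; θ=atan2(y, x)=157.7893° ≈ 157.8°
Leg 4: φ1=-1.0213440, φ2=-1.0885357, Δφ=-0.0671917, Δλ=0.0900311 rad; a=sin²(Δφ/2)+cosφ1·cosφ2·sin²(Δλ/2)=0.0016187121; c=2·atan2(√a, √(1-a))=0.080488168; dist=6371·c=512.790 ≈ 512.8 km; running total=35428.6 km
Leg 4 bearing: y=sinΔλ·cosφ2=0.04169851, x=cosφ1·sinφ2-sinφ1·cosφ2·cosΔλ=-0.06874301; θ=atan2(y, x)=148.7596° ≈ 148.8°
Leg 5: φ1=-1.0885357, φ2=-0.9373500, Δφ=0.1511857, Δλ=-4.0758098 rad; a=sin²(Δφ/2)+cosφ1·cosφ2·sin²(Δλ/2)=0.2245615799; c=2·atan2(√a, √(1-a))=0.987381825; dist=6371·c=6290.610 ≈ 6290.6 km; running total=41719.2 km
Leg 5 bearing: y=sinΔλ·cosφ2=0.47598777, x=cosφ1·sinφ2-sinφ1·cosφ2·cosΔλ=-0.68554383; θ=atan2(y, x)=145.2269° ≈ 145.2°
Leg 6: φ1=-0.9373500, φ2=0.3172328, Δφ=1.2545828, Δλ=1.0312191 rad; a=sin²(Δφ/2)+cosφ1·cosφ2·sin²(Δλ/2)=0.4812395210; c=2·atan2(√a, √(1-a))=1.533266559; dist=6371·c=9768.441 ≈ 9768.4 km; running total=51487.6 km
Leg 6 bearing: y=sinΔλ·cosφ2=0.81511738, x=cosφ1·sinφ2-sinφ1·cosφ2·cosΔλ=0.57807944; θ=atan2(y, x)=54.6558° ≈ 54.7°
Leg 7: φ1=0.3172328, φ2=-1.3276109, Δφ=-1.6448437, Δλ=-0.4524033 rad; a=sin²(Δφ/2)+cosφ1·cosφ2·sin²(Δλ/2)=0.5484975972; c=2·atan2(√a, √(1-a))=1.667944258; dist=6371·c=10626.473 ≈ 10626.5 km; running total=62114.1 km
Leg 7 bearing: y=sinΔλ·cosφ2=-0.10525856, x=cosφ1·sinφ2-sinφ1·cosφ2·cosΔλ=-0.98970327; θ=atan2(y, x)=-173.9292° <0 so +360° → 186.0708° ≈ 186.1°

Leg 1: dist=13014.5 km, bearing=60.8°
Leg 2: dist=16620.5 km, bearing=137.5°
Leg 3: dist=5280.8 km, bearing=157.8°
Leg 4: dist=512.8 km, bearing=148.8°
Leg 5: dist=6290.6 km, bearing=145.2°
Leg 6: dist=9768.4 km, bearing=54.7°
Leg 7: dist=10626.5 km, bearing=186.1°
Total: 62114.1 km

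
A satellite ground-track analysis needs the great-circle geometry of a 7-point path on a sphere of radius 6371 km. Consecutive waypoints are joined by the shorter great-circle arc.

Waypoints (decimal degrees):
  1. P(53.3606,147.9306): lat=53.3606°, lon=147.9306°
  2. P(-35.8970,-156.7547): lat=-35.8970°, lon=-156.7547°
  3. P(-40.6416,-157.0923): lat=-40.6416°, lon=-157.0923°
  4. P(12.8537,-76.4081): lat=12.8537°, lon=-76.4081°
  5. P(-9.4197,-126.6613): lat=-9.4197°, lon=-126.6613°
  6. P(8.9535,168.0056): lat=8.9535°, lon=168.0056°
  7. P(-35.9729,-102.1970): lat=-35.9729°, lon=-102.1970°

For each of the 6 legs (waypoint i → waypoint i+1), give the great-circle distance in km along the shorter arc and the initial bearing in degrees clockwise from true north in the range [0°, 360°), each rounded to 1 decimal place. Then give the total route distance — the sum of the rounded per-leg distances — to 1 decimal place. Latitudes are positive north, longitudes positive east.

Leg 1: φ1=0.9313182, φ2=-0.6265208, Δφ=-1.5578390, Δλ=-5.3177617 rad; a=sin²(Δφ/2)+cosφ1·cosφ2·sin²(Δλ/2)=0.5976846217; c=2·atan2(√a, √(1-a))=1.767430261; dist=6371·c=11260.298 ≈ 11260.3 km; running total=11260.3 km
Leg 1 bearing: y=sinΔλ·cosφ2=0.66611444, x=cosφ1·sinφ2-sinφ1·cosφ2·cosΔλ=-0.71980720; θ=atan2(y, x)=137.2186° ≈ 137.2°
Leg 2: φ1=-0.6265208, φ2=-0.7093297, Δφ=-0.0828089, Δλ=-0.0058922 rad; a=sin²(Δφ/2)+cosφ1·cosφ2·sin²(Δλ/2)=0.0017186839; c=2·atan2(√a, √(1-a))=0.082937794; dist=6371·c=528.397 ≈ 528.4 km; running total=11788.7 km
Leg 2 bearing: y=sinΔλ·cosφ2=-0.00447099, x=cosφ1·sinφ2-sinφ1·cosφ2·cosΔλ=-0.08272201; θ=atan2(y, x)=-176.9063° <0 so +360° → 183.0937° ≈ 183.1°
Leg 3: φ1=-0.7093297, φ2=0.2243394, Δφ=0.9336691, Δλ=1.4082049 rad; a=sin²(Δφ/2)+cosφ1·cosφ2·sin²(Δλ/2)=0.5125710541; c=2·atan2(√a, √(1-a))=1.595941085; dist=6371·c=10167.741 ≈ 10167.7 km; running total=21956.4 km
Leg 3 bearing: y=sinΔλ·cosφ2=0.96208289, x=cosφ1·sinφ2-sinφ1·cosφ2·cosΔλ=0.27159599; θ=atan2(y, x)=74.2356° ≈ 74.2°
Leg 4: φ1=0.2243394, φ2=-0.1644048, Δφ=-0.3887442, Δλ=-0.8770838 rad; a=sin²(Δφ/2)+cosφ1·cosφ2·sin²(Δλ/2)=0.2107206628; c=2·atan2(√a, √(1-a))=0.953835854; dist=6371·c=6076.888 ≈ 6076.9 km; running total=28033.3 km
Leg 4 bearing: y=sinΔλ·cosφ2=-0.75850996, x=cosφ1·sinφ2-sinφ1·cosφ2·cosΔλ=-0.29988748; θ=atan2(y, x)=-111.5721° <0 so +360° → 248.4279° ≈ 248.4°
Leg 5: φ1=-0.1644048, φ2=0.1562681, Δφ=0.3206728, Δλ=5.1429076 rad; a=sin²(Δφ/2)+cosφ1·cosφ2·sin²(Δλ/2)=0.3093868675; c=2·atan2(√a, √(1-a))=1.179673958; dist=6371·c=7515.703 ≈ 7515.7 km; running total=35549.0 km
Leg 5 bearing: y=sinΔλ·cosφ2=-0.89767629, x=cosφ1·sinφ2-sinφ1·cosφ2·cosΔλ=0.22100635; θ=atan2(y, x)=-76.1689° <0 so +360° → 283.8311° ≈ 283.8°
Leg 6: φ1=0.1562681, φ2=-0.6278455, Δφ=-0.7841136, Δλ=-4.7159250 rad; a=sin²(Δφ/2)+cosφ1·cosφ2·sin²(Δλ/2)=0.5442961481; c=2·atan2(√a, √(1-a))=1.659504922; dist=6371·c=10572.706 ≈ 10572.7 km; running total=46121.7 km
Leg 6 bearing: y=sinΔλ·cosφ2=0.80928986, x=cosφ1·sinφ2-sinφ1·cosφ2·cosΔλ=-0.58069039; θ=atan2(y, x)=125.6606° ≈ 125.7°

Leg 1: dist=11260.3 km, bearing=137.2°
Leg 2: dist=528.4 km, bearing=183.1°
Leg 3: dist=10167.7 km, bearing=74.2°
Leg 4: dist=6076.9 km, bearing=248.4°
Leg 5: dist=7515.7 km, bearing=283.8°
Leg 6: dist=10572.7 km, bearing=125.7°
Total: 46121.7 km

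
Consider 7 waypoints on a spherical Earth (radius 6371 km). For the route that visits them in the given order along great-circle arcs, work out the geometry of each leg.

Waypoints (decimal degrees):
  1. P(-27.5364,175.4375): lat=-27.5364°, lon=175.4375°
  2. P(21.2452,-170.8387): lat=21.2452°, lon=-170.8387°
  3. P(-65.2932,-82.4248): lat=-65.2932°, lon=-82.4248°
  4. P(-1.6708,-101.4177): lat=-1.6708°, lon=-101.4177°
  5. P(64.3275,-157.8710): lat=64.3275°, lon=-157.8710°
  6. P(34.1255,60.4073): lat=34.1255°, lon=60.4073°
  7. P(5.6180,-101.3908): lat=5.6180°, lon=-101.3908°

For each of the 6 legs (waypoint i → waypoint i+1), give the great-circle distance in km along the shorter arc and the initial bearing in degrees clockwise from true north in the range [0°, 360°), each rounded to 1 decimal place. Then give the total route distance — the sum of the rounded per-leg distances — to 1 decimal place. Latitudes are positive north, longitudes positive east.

Leg 1: φ1=-0.4806008, φ2=0.3707987, Δφ=0.8513995, Δλ=-6.0436598 rad; a=sin²(Δφ/2)+cosφ1·cosφ2·sin²(Δλ/2)=0.1823318372; c=2·atan2(√a, √(1-a))=0.882352363; dist=6371·c=5621.467 ≈ 5621.5 km; running total=5621.5 km
Leg 1 bearing: y=sinΔλ·cosφ2=0.22111833, x=cosφ1·sinφ2-sinφ1·cosφ2·cosΔλ=0.73990164; θ=atan2(y, x)=16.6387° ≈ 16.6°
Leg 2: φ1=0.3707987, φ2=-1.1395813, Δφ=-1.5103800, Δλ=1.5431137 rad; a=sin²(Δφ/2)+cosφ1·cosφ2·sin²(Δλ/2)=0.6592030457; c=2·atan2(√a, √(1-a))=1.894843919; dist=6371·c=12072.051 ≈ 12072.1 km; running total=17693.6 km
Leg 2 bearing: y=sinΔλ·cosφ2=0.41781475, x=cosφ1·sinφ2-sinφ1·cosφ2·cosΔλ=-0.85091033; θ=atan2(y, x)=153.8480° ≈ 153.8°
Leg 3: φ1=-1.1395813, φ2=-0.0291610, Δφ=1.1104204, Δλ=-0.3314886 rad; a=sin²(Δφ/2)+cosφ1·cosφ2·sin²(Δλ/2)=0.2892301851; c=2·atan2(√a, √(1-a))=1.135653823; dist=6371·c=7235.251 ≈ 7235.3 km; running total=24928.9 km
Leg 3 bearing: y=sinΔλ·cosφ2=-0.32531262, x=cosφ1·sinφ2-sinφ1·cosφ2·cosΔλ=0.84644908; θ=atan2(y, x)=-21.0231° <0 so +360° → 338.9769° ≈ 339.0°
Leg 4: φ1=-0.0291610, φ2=1.1227267, Δφ=1.1518876, Δλ=-0.9852960 rad; a=sin²(Δφ/2)+cosφ1·cosφ2·sin²(Δλ/2)=0.3934861348; c=2·atan2(√a, √(1-a))=1.356123547; dist=6371·c=8639.863 ≈ 8639.9 km; running total=33568.8 km
Leg 4 bearing: y=sinΔλ·cosφ2=-0.36106646, x=cosφ1·sinφ2-sinφ1·cosφ2·cosΔλ=0.90788226; θ=atan2(y, x)=-21.6878° <0 so +360° → 338.3122° ≈ 338.3°
Leg 5: φ1=1.1227267, φ2=0.5956023, Δφ=-0.5271243, Δλ=3.8096750 rad; a=sin²(Δφ/2)+cosφ1·cosφ2·sin²(Δλ/2)=0.3879502667; c=2·atan2(√a, √(1-a))=1.344777424; dist=6371·c=8567.577 ≈ 8567.6 km; running total=42136.4 km
Leg 5 bearing: y=sinΔλ·cosφ2=-0.51281365, x=cosφ1·sinφ2-sinφ1·cosφ2·cosΔλ=0.82873493; θ=atan2(y, x)=-31.7488° <0 so +360° → 328.2512° ≈ 328.3°
Leg 6: φ1=0.5956023, φ2=0.0980526, Δφ=-0.4975497, Δλ=-2.8239096 rad; a=sin²(Δφ/2)+cosφ1·cosφ2·sin²(Δλ/2)=0.8638455428; c=2·atan2(√a, √(1-a))=2.385746008; dist=6371·c=15199.588 ≈ 15199.6 km; running total=57336.0 km
Leg 6 bearing: y=sinΔλ·cosφ2=-0.31086603, x=cosφ1·sinφ2-sinφ1·cosφ2·cosΔλ=0.61141475; θ=atan2(y, x)=-26.9505° <0 so +360° → 333.0495° ≈ 333.0°

Leg 1: dist=5621.5 km, bearing=16.6°
Leg 2: dist=12072.1 km, bearing=153.8°
Leg 3: dist=7235.3 km, bearing=339.0°
Leg 4: dist=8639.9 km, bearing=338.3°
Leg 5: dist=8567.6 km, bearing=328.3°
Leg 6: dist=15199.6 km, bearing=333.0°
Total: 57336.0 km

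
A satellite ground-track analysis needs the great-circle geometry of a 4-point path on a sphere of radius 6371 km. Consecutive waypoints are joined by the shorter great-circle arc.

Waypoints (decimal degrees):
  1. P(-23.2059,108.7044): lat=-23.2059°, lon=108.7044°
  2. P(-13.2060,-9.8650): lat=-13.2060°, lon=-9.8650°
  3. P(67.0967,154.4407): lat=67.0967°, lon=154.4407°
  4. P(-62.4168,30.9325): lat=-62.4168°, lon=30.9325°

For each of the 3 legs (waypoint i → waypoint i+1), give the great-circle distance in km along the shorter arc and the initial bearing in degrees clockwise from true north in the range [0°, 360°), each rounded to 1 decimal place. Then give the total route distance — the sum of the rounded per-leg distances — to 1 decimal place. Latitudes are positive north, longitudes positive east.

Leg 1: dist=12203.5 km, bearing=245.3°
Leg 2: dist=13912.0 km, bearing=7.4°
Leg 3: dist=17384.3 km, bearing=254.2°
Total: 43499.8 km

Leg 1: φ1=-0.4050194, φ2=-0.2304882, Δφ=0.1745312, Δλ=-2.0694264 rad; a=sin²(Δφ/2)+cosφ1·cosφ2·sin²(Δλ/2)=0.6689449771; c=2·atan2(√a, √(1-a))=1.915470418; dist=6371·c=12203.462 ≈ 12203.5 km; running total=12203.5 km
Leg 1 bearing: y=sinΔλ·cosφ2=-0.85501347, x=cosφ1·sinφ2-sinφ1·cosφ2·cosΔλ=-0.39342386; θ=atan2(y, x)=-114.7089° <0 so +360° → 245.2911° ≈ 245.3°
Leg 2: φ1=-0.2304882, φ2=1.1710583, Δφ=1.4015465, Δλ=2.8676754 rad; a=sin²(Δφ/2)+cosφ1·cosφ2·sin²(Δλ/2)=0.7876010756; c=2·atan2(√a, √(1-a))=2.183647579; dist=6371·c=13912.019 ≈ 13912.0 km; running total=26115.5 km
Leg 2 bearing: y=sinΔλ·cosφ2=0.10527420, x=cosφ1·sinφ2-sinφ1·cosφ2·cosΔλ=0.81120887; θ=atan2(y, x)=7.3942° ≈ 7.4°
Leg 3: φ1=1.1710583, φ2=-1.0893787, Δφ=-2.2604370, Δλ=-2.1556247 rad; a=sin²(Δφ/2)+cosφ1·cosφ2·sin²(Δλ/2)=0.9579726315; c=2·atan2(√a, √(1-a))=2.728653435; dist=6371·c=17384.251 ≈ 17384.3 km; running total=43499.8 km
Leg 3 bearing: y=sinΔλ·cosφ2=-0.38608271, x=cosφ1·sinφ2-sinφ1·cosφ2·cosΔλ=-0.10947334; θ=atan2(y, x)=-105.8306° <0 so +360° → 254.1694° ≈ 254.2°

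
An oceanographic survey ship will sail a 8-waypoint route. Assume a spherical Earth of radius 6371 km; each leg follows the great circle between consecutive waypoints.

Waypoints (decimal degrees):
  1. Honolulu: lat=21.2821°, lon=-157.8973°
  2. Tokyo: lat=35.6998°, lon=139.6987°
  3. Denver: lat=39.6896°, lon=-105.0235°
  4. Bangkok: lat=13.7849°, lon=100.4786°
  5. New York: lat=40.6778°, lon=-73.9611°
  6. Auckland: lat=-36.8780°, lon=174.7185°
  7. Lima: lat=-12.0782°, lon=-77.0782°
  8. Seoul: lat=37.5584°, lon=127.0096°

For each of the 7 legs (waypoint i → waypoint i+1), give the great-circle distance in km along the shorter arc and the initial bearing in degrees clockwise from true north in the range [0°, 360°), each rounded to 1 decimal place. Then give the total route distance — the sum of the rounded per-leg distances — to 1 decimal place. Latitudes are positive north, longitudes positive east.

Leg 1: dist=6202.8 km, bearing=299.5°
Leg 2: dist=9332.1 km, bearing=44.4°
Leg 3: dist=13509.2 km, bearing=330.6°
Leg 4: dist=13932.0 km, bearing=354.8°
Leg 5: dist=14201.2 km, bearing=250.4°
Leg 6: dist=10766.1 km, bearing=110.7°
Leg 7: dist=16305.6 km, bearing=324.0°
Total: 84249.0 km

Leg 1: φ1=0.3714427, φ2=0.6230791, Δφ=0.2516363, Δλ=5.1940300 rad; a=sin²(Δφ/2)+cosφ1·cosφ2·sin²(Δλ/2)=0.2188335828; c=2·atan2(√a, √(1-a))=0.973592081; dist=6371·c=6202.755 ≈ 6202.8 km; running total=6202.8 km
Leg 1 bearing: y=sinΔλ·cosφ2=-0.71969940, x=cosφ1·sinφ2-sinφ1·cosφ2·cosΔλ=0.40720334; θ=atan2(y, x)=-60.4990° <0 so +360° → 299.5010° ≈ 299.5°
Leg 2: φ1=0.6230791, φ2=0.6927142, Δφ=0.0696351, Δλ=-4.2712081 rad; a=sin²(Δφ/2)+cosφ1·cosφ2·sin²(Δλ/2)=0.4470891381; c=2·atan2(√a, √(1-a))=1.464776098; dist=6371·c=9332.089 ≈ 9332.1 km; running total=15534.9 km
Leg 2 bearing: y=sinΔλ·cosφ2=0.69583289, x=cosφ1·sinφ2-sinφ1·cosφ2·cosΔλ=0.71036494; θ=atan2(y, x)=44.4079° ≈ 44.4°
Leg 3: φ1=0.6927142, φ2=0.2405919, Δφ=-0.4521223, Δλ=3.5866883 rad; a=sin²(Δφ/2)+cosφ1·cosφ2·sin²(Δλ/2)=0.7611828461; c=2·atan2(√a, √(1-a))=2.120419212; dist=6371·c=13509.191 ≈ 13509.2 km; running total=29044.1 km
Leg 3 bearing: y=sinΔλ·cosφ2=-0.41814326, x=cosφ1·sinφ2-sinφ1·cosφ2·cosΔλ=0.74316236; θ=atan2(y, x)=-29.3645° <0 so +360° → 330.6355° ≈ 330.6°
Leg 4: φ1=0.2405919, φ2=0.7099615, Δφ=0.4693697, Δλ=-3.0445471 rad; a=sin²(Δφ/2)+cosφ1·cosφ2·sin²(Δλ/2)=0.7888836136; c=2·atan2(√a, √(1-a))=2.186786795; dist=6371·c=13932.019 ≈ 13932.0 km; running total=42976.1 km
Leg 4 bearing: y=sinΔλ·cosφ2=-0.07348260, x=cosφ1·sinφ2-sinφ1·cosφ2·cosΔλ=0.81288704; θ=atan2(y, x)=-5.1653° <0 so +360° → 354.8347° ≈ 354.8°
Leg 5: φ1=0.7099615, φ2=-0.6436425, Δφ=-1.3536041, Δλ=4.3402778 rad; a=sin²(Δφ/2)+cosφ1·cosφ2·sin²(Δλ/2)=0.8058611701; c=2·atan2(√a, √(1-a))=2.229032311; dist=6371·c=14201.165 ≈ 14201.2 km; running total=57177.3 km
Leg 5 bearing: y=sinΔλ·cosφ2=-0.74517042, x=cosφ1·sinφ2-sinφ1·cosφ2·cosΔλ=-0.26555004; θ=atan2(y, x)=-109.6141° <0 so +360° → 250.3859° ≈ 250.4°
Leg 6: φ1=-0.6436425, φ2=-0.2108044, Δφ=0.4328382, Δλ=-4.3946815 rad; a=sin²(Δφ/2)+cosφ1·cosφ2·sin²(Δλ/2)=0.5593909438; c=2·atan2(√a, √(1-a))=1.689859321; dist=6371·c=10766.094 ≈ 10766.1 km; running total=67943.4 km
Leg 6 bearing: y=sinΔλ·cosφ2=0.92892485, x=cosφ1·sinφ2-sinφ1·cosφ2·cosΔλ=-0.35069856; θ=atan2(y, x)=110.6831° ≈ 110.7°
Leg 7: φ1=-0.2108044, φ2=0.6555177, Δφ=0.8663221, Δλ=3.5620041 rad; a=sin²(Δφ/2)+cosφ1·cosφ2·sin²(Δλ/2)=0.9176159332; c=2·atan2(√a, √(1-a))=2.559350630; dist=6371·c=16305.623 ≈ 16305.6 km; running total=84249.0 km
Leg 7 bearing: y=sinΔλ·cosφ2=-0.32354271, x=cosφ1·sinφ2-sinφ1·cosφ2·cosΔλ=0.44464350; θ=atan2(y, x)=-36.0413° <0 so +360° → 323.9587° ≈ 324.0°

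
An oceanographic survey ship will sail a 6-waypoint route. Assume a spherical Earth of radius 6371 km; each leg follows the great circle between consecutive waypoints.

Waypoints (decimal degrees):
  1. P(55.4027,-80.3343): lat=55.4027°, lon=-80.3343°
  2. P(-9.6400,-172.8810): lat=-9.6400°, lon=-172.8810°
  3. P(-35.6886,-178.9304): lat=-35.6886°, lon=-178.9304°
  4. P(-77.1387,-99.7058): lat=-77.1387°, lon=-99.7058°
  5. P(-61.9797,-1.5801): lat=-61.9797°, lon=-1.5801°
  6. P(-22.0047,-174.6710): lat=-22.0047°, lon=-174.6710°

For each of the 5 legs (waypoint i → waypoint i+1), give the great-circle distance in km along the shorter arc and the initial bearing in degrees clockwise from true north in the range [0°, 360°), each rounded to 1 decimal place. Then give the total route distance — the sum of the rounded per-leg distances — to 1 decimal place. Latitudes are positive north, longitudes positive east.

Leg 1: dist=11048.8 km, bearing=266.6°
Leg 2: dist=2960.5 km, bearing=191.0°
Leg 3: dist=5887.5 km, bearing=164.1°
Leg 4: dist=3584.5 km, bearing=119.3°
Leg 5: dist=10656.2 km, bearing=186.4°
Total: 34137.5 km

Leg 1: φ1=0.9669595, φ2=-0.1682497, Δφ=-1.1352093, Δλ=-1.6152446 rad; a=sin²(Δφ/2)+cosφ1·cosφ2·sin²(Δλ/2)=0.5813589375; c=2·atan2(√a, √(1-a))=1.734240944; dist=6371·c=11048.849 ≈ 11048.8 km; running total=11048.8 km
Leg 1 bearing: y=sinΔλ·cosφ2=-0.98490565, x=cosφ1·sinφ2-sinφ1·cosφ2·cosΔλ=-0.05902327; θ=atan2(y, x)=-93.4295° <0 so +360° → 266.5705° ≈ 266.6°
Leg 2: φ1=-0.1682497, φ2=-0.6228836, Δφ=-0.4546338, Δλ=-0.1055819 rad; a=sin²(Δφ/2)+cosφ1·cosφ2·sin²(Δλ/2)=0.0530185324; c=2·atan2(√a, √(1-a))=0.464684641; dist=6371·c=2960.506 ≈ 2960.5 km; running total=14009.3 km
Leg 2 bearing: y=sinΔλ·cosφ2=-0.08559438, x=cosφ1·sinφ2-sinφ1·cosφ2·cosΔλ=-0.43989075; θ=atan2(y, x)=-168.9889° <0 so +360° → 191.0111° ≈ 191.0°
Leg 3: φ1=-0.6228836, φ2=-1.3463243, Δφ=-0.7234407, Δλ=1.3827301 rad; a=sin²(Δφ/2)+cosφ1·cosφ2·sin²(Δλ/2)=0.1987280690; c=2·atan2(√a, √(1-a))=0.924111584; dist=6371·c=5887.515 ≈ 5887.5 km; running total=19896.8 km
Leg 3 bearing: y=sinΔλ·cosφ2=0.21866685, x=cosφ1·sinφ2-sinφ1·cosφ2·cosΔλ=-0.76754525; θ=atan2(y, x)=164.0982° ≈ 164.1°
Leg 4: φ1=-1.3463243, φ2=-1.0817498, Δφ=0.2645745, Δλ=1.7126165 rad; a=sin²(Δφ/2)+cosφ1·cosφ2·sin²(Δλ/2)=0.0770733547; c=2·atan2(√a, √(1-a))=0.562633510; dist=6371·c=3584.538 ≈ 3584.5 km; running total=23481.3 km
Leg 4 bearing: y=sinΔλ·cosφ2=0.46506790, x=cosφ1·sinφ2-sinφ1·cosφ2·cosΔλ=-0.26123565; θ=atan2(y, x)=119.3236° ≈ 119.3°
Leg 5: φ1=-1.0817498, φ2=-0.3840545, Δφ=0.6976954, Δλ=-3.0210061 rad; a=sin²(Δφ/2)+cosφ1·cosφ2·sin²(Δλ/2)=0.5508181480; c=2·atan2(√a, √(1-a))=1.672608424; dist=6371·c=10656.188 ≈ 10656.2 km; running total=34137.5 km
Leg 5 bearing: y=sinΔλ·cosφ2=-0.11153143, x=cosφ1·sinφ2-sinφ1·cosφ2·cosΔλ=-0.98854985; θ=atan2(y, x)=-173.5629° <0 so +360° → 186.4371° ≈ 186.4°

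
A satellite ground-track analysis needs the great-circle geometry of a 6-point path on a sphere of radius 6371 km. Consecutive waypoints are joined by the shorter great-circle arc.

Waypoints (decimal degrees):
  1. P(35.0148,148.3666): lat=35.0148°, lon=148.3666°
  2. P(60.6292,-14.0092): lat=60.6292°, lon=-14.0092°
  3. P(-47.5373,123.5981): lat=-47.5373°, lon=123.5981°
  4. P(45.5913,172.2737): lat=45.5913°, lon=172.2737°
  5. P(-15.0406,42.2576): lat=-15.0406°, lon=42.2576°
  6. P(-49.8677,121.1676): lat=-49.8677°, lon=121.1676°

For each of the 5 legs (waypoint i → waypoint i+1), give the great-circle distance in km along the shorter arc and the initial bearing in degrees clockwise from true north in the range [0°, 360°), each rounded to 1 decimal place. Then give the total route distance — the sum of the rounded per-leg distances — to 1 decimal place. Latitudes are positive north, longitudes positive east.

Leg 1: φ1=0.6111235, φ2=1.0581792, Δφ=0.4470556, Δλ=-2.8339923 rad; a=sin²(Δφ/2)+cosφ1·cosφ2·sin²(Δλ/2)=0.4413993751; c=2·atan2(√a, √(1-a))=1.453325089; dist=6371·c=9259.134 ≈ 9259.1 km; running total=9259.1 km
Leg 1 bearing: y=sinΔλ·cosφ2=-0.14849769, x=cosφ1·sinφ2-sinφ1·cosφ2·cosΔλ=0.98194313; θ=atan2(y, x)=-8.5996° <0 so +360° → 351.4004° ≈ 351.4°
Leg 2: φ1=1.0581792, φ2=-0.8296824, Δφ=-1.8878616, Δλ=2.4017005 rad; a=sin²(Δφ/2)+cosφ1·cosφ2·sin²(Δλ/2)=0.9437176358; c=2·atan2(√a, √(1-a))=2.662547120; dist=6371·c=16963.088 ≈ 16963.1 km; running total=26222.2 km
Leg 2 bearing: y=sinΔλ·cosφ2=0.45516482, x=cosφ1·sinφ2-sinφ1·cosφ2·cosΔλ=0.07268852; θ=atan2(y, x)=80.9266° ≈ 80.9°
Leg 3: φ1=-0.8296824, φ2=0.7957183, Δφ=1.6254007, Δλ=0.8495495 rad; a=sin²(Δφ/2)+cosφ1·cosφ2·sin²(Δλ/2)=0.6075245811; c=2·atan2(√a, √(1-a))=1.787538496; dist=6371·c=11388.408 ≈ 11388.4 km; running total=37610.6 km
Leg 3 bearing: y=sinΔλ·cosφ2=0.52551674, x=cosφ1·sinφ2-sinφ1·cosφ2·cosΔλ=0.82315613; θ=atan2(y, x)=32.5548° ≈ 32.6°
Leg 4: φ1=0.7957183, φ2=-0.2625080, Δφ=-1.0582263, Δλ=-2.2692090 rad; a=sin²(Δφ/2)+cosφ1·cosφ2·sin²(Δλ/2)=0.8099606647; c=2·atan2(√a, √(1-a))=2.239438766; dist=6371·c=14267.464 ≈ 14267.5 km; running total=51878.1 km
Leg 4 bearing: y=sinΔλ·cosφ2=-0.73962697, x=cosφ1·sinφ2-sinφ1·cosφ2·cosΔλ=0.26201048; θ=atan2(y, x)=-70.4935° <0 so +360° → 289.5065° ≈ 289.5°
Leg 5: φ1=-0.2625080, φ2=-0.8703556, Δφ=-0.6078476, Δλ=1.3772393 rad; a=sin²(Δφ/2)+cosφ1·cosφ2·sin²(Δλ/2)=0.3409306389; c=2·atan2(√a, √(1-a))=1.247030770; dist=6371·c=7944.833 ≈ 7944.8 km; running total=59822.9 km
Leg 5 bearing: y=sinΔλ·cosφ2=0.63251849, x=cosφ1·sinφ2-sinφ1·cosφ2·cosΔλ=-0.70619269; θ=atan2(y, x)=138.1500° ≈ 138.2°

Leg 1: dist=9259.1 km, bearing=351.4°
Leg 2: dist=16963.1 km, bearing=80.9°
Leg 3: dist=11388.4 km, bearing=32.6°
Leg 4: dist=14267.5 km, bearing=289.5°
Leg 5: dist=7944.8 km, bearing=138.2°
Total: 59822.9 km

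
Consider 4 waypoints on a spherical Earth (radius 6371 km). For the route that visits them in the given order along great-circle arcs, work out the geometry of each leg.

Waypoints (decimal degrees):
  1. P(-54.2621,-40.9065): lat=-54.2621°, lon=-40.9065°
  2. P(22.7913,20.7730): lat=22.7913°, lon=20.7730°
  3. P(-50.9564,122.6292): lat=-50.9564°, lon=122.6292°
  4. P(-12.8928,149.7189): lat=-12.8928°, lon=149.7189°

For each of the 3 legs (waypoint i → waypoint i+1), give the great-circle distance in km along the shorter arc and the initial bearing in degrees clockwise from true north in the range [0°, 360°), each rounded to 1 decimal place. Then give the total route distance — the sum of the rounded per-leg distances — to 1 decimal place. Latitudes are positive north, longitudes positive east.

Leg 1: dist=10383.5 km, bearing=54.4°
Leg 2: dist=12770.3 km, bearing=137.2°
Leg 3: dist=4886.8 km, bearing=39.8°
Total: 28040.6 km

Leg 1: φ1=-0.9470523, φ2=0.3977832, Δφ=1.3448355, Δλ=1.0765104 rad; a=sin²(Δφ/2)+cosφ1·cosφ2·sin²(Δλ/2)=0.5294888392; c=2·atan2(√a, √(1-a))=1.629808250; dist=6371·c=10383.508 ≈ 10383.5 km; running total=10383.5 km
Leg 1 bearing: y=sinΔλ·cosφ2=0.81157499, x=cosφ1·sinφ2-sinφ1·cosφ2·cosΔλ=0.58126385; θ=atan2(y, x)=54.3891° ≈ 54.4°
Leg 2: φ1=0.3977832, φ2=-0.8893570, Δφ=-1.2871402, Δλ=1.7777261 rad; a=sin²(Δφ/2)+cosφ1·cosφ2·sin²(Δλ/2)=0.7100880867; c=2·atan2(√a, √(1-a))=2.004435781; dist=6371·c=12770.260 ≈ 12770.3 km; running total=23153.8 km
Leg 2 bearing: y=sinΔλ·cosφ2=0.61647326, x=cosφ1·sinφ2-sinφ1·cosφ2·cosΔλ=-0.66589241; θ=atan2(y, x)=137.2069° ≈ 137.2°
Leg 3: φ1=-0.8893570, φ2=-0.2250218, Δφ=0.6643351, Δλ=0.4728045 rad; a=sin²(Δφ/2)+cosφ1·cosφ2·sin²(Δλ/2)=0.1400178019; c=2·atan2(√a, √(1-a))=0.767045311; dist=6371·c=4886.846 ≈ 4886.8 km; running total=28040.6 km
Leg 3 bearing: y=sinΔλ·cosφ2=0.44390427, x=cosφ1·sinφ2-sinφ1·cosφ2·cosΔλ=0.53347940; θ=atan2(y, x)=39.7636° ≈ 39.8°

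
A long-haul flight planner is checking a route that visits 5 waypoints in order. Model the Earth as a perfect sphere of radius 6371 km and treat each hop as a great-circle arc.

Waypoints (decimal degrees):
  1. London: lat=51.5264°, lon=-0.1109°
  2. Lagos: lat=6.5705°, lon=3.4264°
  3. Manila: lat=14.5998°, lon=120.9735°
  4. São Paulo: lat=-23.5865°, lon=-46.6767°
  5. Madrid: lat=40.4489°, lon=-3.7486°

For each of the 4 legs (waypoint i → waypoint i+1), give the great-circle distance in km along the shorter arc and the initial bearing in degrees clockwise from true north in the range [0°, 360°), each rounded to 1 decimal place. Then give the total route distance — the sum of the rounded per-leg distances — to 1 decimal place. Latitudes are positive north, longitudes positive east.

Leg 1: dist=5009.5 km, bearing=175.0°
Leg 2: dist=12739.3 km, bearing=70.6°
Leg 3: dist=18378.9 km, bearing=230.5°
Leg 4: dist=8390.8 km, bearing=32.4°
Total: 44518.5 km

Leg 1: φ1=0.8993053, φ2=0.1146769, Δφ=-0.7846285, Δλ=0.0617375 rad; a=sin²(Δφ/2)+cosφ1·cosφ2·sin²(Δλ/2)=0.1467633452; c=2·atan2(√a, √(1-a))=0.786293627; dist=6371·c=5009.477 ≈ 5009.5 km; running total=5009.5 km
Leg 1 bearing: y=sinΔλ·cosφ2=0.06129307, x=cosφ1·sinφ2-sinφ1·cosφ2·cosΔλ=-0.70508058; θ=atan2(y, x)=175.0317° ≈ 175.0°
Leg 2: φ1=0.1146769, φ2=0.2548146, Δφ=0.1401377, Δλ=2.0515839 rad; a=sin²(Δφ/2)+cosφ1·cosφ2·sin²(Δλ/2)=0.7078809352; c=2·atan2(√a, √(1-a))=1.999576674; dist=6371·c=12739.303 ≈ 12739.3 km; running total=17748.8 km
Leg 2 bearing: y=sinΔλ·cosφ2=0.85800168, x=cosφ1·sinφ2-sinφ1·cosφ2·cosΔλ=0.30162092; θ=atan2(y, x)=70.6314° ≈ 70.6°
Leg 3: φ1=0.2548146, φ2=-0.4116621, Δφ=-0.6664767, Δλ=-2.9260480 rad; a=sin²(Δφ/2)+cosφ1·cosφ2·sin²(Δλ/2)=0.9836013090; c=2·atan2(√a, √(1-a))=2.884772698; dist=6371·c=18378.887 ≈ 18378.9 km; running total=36127.7 km
Leg 3 bearing: y=sinΔλ·cosφ2=-0.19601140, x=cosφ1·sinφ2-sinφ1·cosφ2·cosΔλ=-0.16155070; θ=atan2(y, x)=-129.4950° <0 so +360° → 230.5050° ≈ 230.5°
Leg 4: φ1=-0.4116621, φ2=0.7059665, Δφ=1.1176286, Δλ=0.7492367 rad; a=sin²(Δφ/2)+cosφ1·cosφ2·sin²(Δλ/2)=0.3744721946; c=2·atan2(√a, √(1-a))=1.317025688; dist=6371·c=8390.771 ≈ 8390.8 km; running total=44518.5 km
Leg 4 bearing: y=sinΔλ·cosφ2=0.51829162, x=cosφ1·sinφ2-sinφ1·cosφ2·cosΔλ=0.81752362; θ=atan2(y, x)=32.3738° ≈ 32.4°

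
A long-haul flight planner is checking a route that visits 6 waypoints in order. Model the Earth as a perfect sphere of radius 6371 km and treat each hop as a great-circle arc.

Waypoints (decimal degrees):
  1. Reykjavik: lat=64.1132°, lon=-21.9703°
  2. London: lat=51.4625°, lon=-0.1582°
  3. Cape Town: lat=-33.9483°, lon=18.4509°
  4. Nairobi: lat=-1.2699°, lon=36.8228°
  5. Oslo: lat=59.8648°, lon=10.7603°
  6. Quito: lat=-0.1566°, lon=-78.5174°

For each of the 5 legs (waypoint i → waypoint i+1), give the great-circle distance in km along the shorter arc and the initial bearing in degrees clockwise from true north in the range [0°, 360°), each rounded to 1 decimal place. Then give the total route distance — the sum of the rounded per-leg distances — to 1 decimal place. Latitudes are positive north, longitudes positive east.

Leg 1: φ1=1.1189864, φ2=0.8981901, Δφ=-0.2207964, Δλ=0.3806930 rad; a=sin²(Δφ/2)+cosφ1·cosφ2·sin²(Δλ/2)=0.0218752821; c=2·atan2(√a, √(1-a))=0.296895126; dist=6371·c=1891.519 ≈ 1891.5 km; running total=1891.5 km
Leg 1 bearing: y=sinΔλ·cosφ2=0.23149424, x=cosφ1·sinφ2-sinφ1·cosφ2·cosΔλ=-0.17887826; θ=atan2(y, x)=127.6937° ≈ 127.7°
Leg 2: φ1=0.8981901, φ2=-0.5925096, Δφ=-1.4906997, Δλ=0.3247901 rad; a=sin²(Δφ/2)+cosφ1·cosφ2·sin²(Δλ/2)=0.4735049173; c=2·atan2(√a, √(1-a))=1.517781331; dist=6371·c=9669.785 ≈ 9669.8 km; running total=11561.3 km
Leg 2 bearing: y=sinΔλ·cosφ2=0.26471495, x=cosφ1·sinφ2-sinφ1·cosφ2·cosΔλ=-0.96286969; θ=atan2(y, x)=164.6279° ≈ 164.6°
Leg 3: φ1=-0.5925096, φ2=-0.0221639, Δφ=0.5703457, Δλ=0.3206501 rad; a=sin²(Δφ/2)+cosφ1·cosφ2·sin²(Δλ/2)=0.1002781950; c=2·atan2(√a, √(1-a))=0.644427853; dist=6371·c=4105.6499 ≈ 4105.6 km; running total=15666.9 km
Leg 3 bearing: y=sinΔλ·cosφ2=0.31510622, x=cosφ1·sinφ2-sinφ1·cosφ2·cosΔλ=0.51146650; θ=atan2(y, x)=31.6365° ≈ 31.6°
Leg 4: φ1=-0.0221639, φ2=1.0448379, Δφ=1.0670018, Δλ=-0.4548764 rad; a=sin²(Δφ/2)+cosφ1·cosφ2·sin²(Δλ/2)=0.2841426841; c=2·atan2(√a, √(1-a))=1.124403512; dist=6371·c=7163.575 ≈ 7163.6 km; running total=22830.5 km
Leg 4 bearing: y=sinΔλ·cosφ2=-0.22057288, x=cosφ1·sinφ2-sinφ1·cosφ2·cosΔλ=0.87462568; θ=atan2(y, x)=-14.1543° <0 so +360° → 345.8457° ≈ 345.8°
Leg 5: φ1=1.0448379, φ2=-0.0027332, Δφ=-1.0475711, Δλ=-1.5581898 rad; a=sin²(Δφ/2)+cosφ1·cosφ2·sin²(Δλ/2)=0.4980174821; c=2·atan2(√a, √(1-a))=1.566831281; dist=6371·c=9982.282 ≈ 9982.3 km; running total=32812.8 km
Leg 5 bearing: y=sinΔλ·cosφ2=-0.99991680, x=cosφ1·sinφ2-sinφ1·cosφ2·cosΔλ=-0.01227450; θ=atan2(y, x)=-90.7033° <0 so +360° → 269.2967° ≈ 269.3°

Leg 1: dist=1891.5 km, bearing=127.7°
Leg 2: dist=9669.8 km, bearing=164.6°
Leg 3: dist=4105.6 km, bearing=31.6°
Leg 4: dist=7163.6 km, bearing=345.8°
Leg 5: dist=9982.3 km, bearing=269.3°
Total: 32812.8 km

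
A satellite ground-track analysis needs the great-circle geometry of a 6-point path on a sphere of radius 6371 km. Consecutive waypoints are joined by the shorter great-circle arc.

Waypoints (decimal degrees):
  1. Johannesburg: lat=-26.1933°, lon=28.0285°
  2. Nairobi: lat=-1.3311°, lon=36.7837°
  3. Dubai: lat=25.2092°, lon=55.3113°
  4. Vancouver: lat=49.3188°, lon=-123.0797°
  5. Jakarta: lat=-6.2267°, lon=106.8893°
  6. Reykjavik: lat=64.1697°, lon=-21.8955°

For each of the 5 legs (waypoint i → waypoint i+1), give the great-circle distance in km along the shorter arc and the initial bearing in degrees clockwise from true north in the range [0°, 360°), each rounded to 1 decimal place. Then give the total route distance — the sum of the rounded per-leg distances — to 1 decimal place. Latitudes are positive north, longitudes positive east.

Leg 1: φ1=-0.4571593, φ2=-0.0232321, Δφ=0.4339272, Δλ=0.1528071 rad; a=sin²(Δφ/2)+cosφ1·cosφ2·sin²(Δλ/2)=0.0515656575; c=2·atan2(√a, √(1-a))=0.458158100; dist=6371·c=2918.925 ≈ 2918.9 km; running total=2918.9 km
Leg 1 bearing: y=sinΔλ·cosφ2=0.15217201, x=cosφ1·sinφ2-sinφ1·cosφ2·cosΔλ=0.41529537; θ=atan2(y, x)=20.1238° ≈ 20.1°
Leg 2: φ1=-0.0232321, φ2=0.4399835, Δφ=0.4632156, Δλ=0.3233676 rad; a=sin²(Δφ/2)+cosφ1·cosφ2·sin²(Δλ/2)=0.0761300295; c=2·atan2(√a, √(1-a))=0.559086604; dist=6371·c=3561.941 ≈ 3561.9 km; running total=6480.8 km
Leg 2 bearing: y=sinΔλ·cosφ2=0.28749742, x=cosφ1·sinφ2-sinφ1·cosφ2·cosΔλ=0.44573785; θ=atan2(y, x)=32.8217° ≈ 32.8°
Leg 3: φ1=0.4399835, φ2=0.8607754, Δφ=0.4207919, Δλ=-3.1135103 rad; a=sin²(Δφ/2)+cosφ1·cosφ2·sin²(Δλ/2)=0.6332674452; c=2·atan2(√a, √(1-a))=1.840592398; dist=6371·c=11726.414 ≈ 11726.4 km; running total=18207.2 km
Leg 3 bearing: y=sinΔλ·cosφ2=-0.01830306, x=cosφ1·sinφ2-sinφ1·cosφ2·cosΔλ=0.96365147; θ=atan2(y, x)=-1.0881° <0 so +360° → 358.9119° ≈ 358.9°
Leg 4: φ1=0.8607754, φ2=-0.1086764, Δφ=-0.9694519, Δλ=4.0137162 rad; a=sin²(Δφ/2)+cosφ1·cosφ2·sin²(Δλ/2)=0.7495249627; c=2·atan2(√a, √(1-a))=2.093298398; dist=6371·c=13336.404 ≈ 13336.4 km; running total=31543.6 km
Leg 4 bearing: y=sinΔλ·cosφ2=-0.76117934, x=cosφ1·sinφ2-sinφ1·cosφ2·cosΔλ=0.41419220; θ=atan2(y, x)=-61.4474° <0 so +360° → 298.5526° ≈ 298.6°
Leg 5: φ1=-0.1086764, φ2=1.1199725, Δφ=1.2286490, Δλ=-2.2477188 rad; a=sin²(Δφ/2)+cosφ1·cosφ2·sin²(Δλ/2)=0.6844707561; c=2·atan2(√a, √(1-a))=1.948666261; dist=6371·c=12414.953 ≈ 12415.0 km; running total=43958.6 km
Leg 5 bearing: y=sinΔλ·cosφ2=-0.33963555, x=cosφ1·sinφ2-sinφ1·cosφ2·cosΔλ=0.86517620; θ=atan2(y, x)=-21.4331° <0 so +360° → 338.5669° ≈ 338.6°

Leg 1: dist=2918.9 km, bearing=20.1°
Leg 2: dist=3561.9 km, bearing=32.8°
Leg 3: dist=11726.4 km, bearing=358.9°
Leg 4: dist=13336.4 km, bearing=298.6°
Leg 5: dist=12415.0 km, bearing=338.6°
Total: 43958.6 km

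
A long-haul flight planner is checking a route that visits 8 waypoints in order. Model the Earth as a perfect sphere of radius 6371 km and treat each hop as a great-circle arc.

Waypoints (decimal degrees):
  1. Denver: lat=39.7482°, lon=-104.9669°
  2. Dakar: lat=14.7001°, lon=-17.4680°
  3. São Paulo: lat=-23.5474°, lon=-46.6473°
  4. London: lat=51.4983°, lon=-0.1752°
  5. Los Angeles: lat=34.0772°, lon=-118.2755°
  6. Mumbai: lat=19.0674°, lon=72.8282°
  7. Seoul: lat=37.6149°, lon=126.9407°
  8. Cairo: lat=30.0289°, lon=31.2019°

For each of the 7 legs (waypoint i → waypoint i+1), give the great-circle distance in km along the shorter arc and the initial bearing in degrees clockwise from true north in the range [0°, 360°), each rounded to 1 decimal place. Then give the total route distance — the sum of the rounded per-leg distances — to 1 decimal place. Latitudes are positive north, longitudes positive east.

Leg 1: dist=8759.1 km, bearing=80.1°
Leg 2: dist=5305.7 km, bearing=217.2°
Leg 3: dist=9494.8 km, bearing=26.9°
Leg 4: dist=8753.2 km, bearing=311.8°
Leg 5: dist=13989.8 km, bearing=347.0°
Leg 6: dist=5597.3 km, bearing=56.5°
Leg 7: dist=8484.0 km, bearing=297.5°
Total: 60383.9 km

Leg 1: φ1=0.6937370, φ2=0.2565651, Δφ=-0.4371718, Δλ=1.5271439 rad; a=sin²(Δφ/2)+cosφ1·cosφ2·sin²(Δλ/2)=0.4026442692; c=2·atan2(√a, √(1-a))=1.374833054; dist=6371·c=8759.061 ≈ 8759.1 km; running total=8759.1 km
Leg 1 bearing: y=sinΔλ·cosφ2=0.96634588, x=cosφ1·sinφ2-sinφ1·cosφ2·cosΔλ=0.16811632; θ=atan2(y, x)=80.1310° ≈ 80.1°
Leg 2: φ1=0.2565651, φ2=-0.4109797, Δφ=-0.6675448, Δλ=-0.5092749 rad; a=sin²(Δφ/2)+cosφ1·cosφ2·sin²(Δλ/2)=0.1635913574; c=2·atan2(√a, √(1-a))=0.832785975; dist=6371·c=5305.679 ≈ 5305.7 km; running total=14064.8 km
Leg 2 bearing: y=sinΔλ·cosφ2=-0.44694639, x=cosφ1·sinφ2-sinφ1·cosφ2·cosΔλ=-0.58953866; θ=atan2(y, x)=-142.8332° <0 so +360° → 217.1668° ≈ 217.2°
Leg 3: φ1=-0.4109797, φ2=0.8988149, Δφ=1.3097946, Δλ=0.8110912 rad; a=sin²(Δφ/2)+cosφ1·cosφ2·sin²(Δλ/2)=0.4598028444; c=2·atan2(√a, √(1-a))=1.490315161; dist=6371·c=9494.798 ≈ 9494.8 km; running total=23559.6 km
Leg 3 bearing: y=sinΔλ·cosφ2=0.45136428, x=cosφ1·sinφ2-sinφ1·cosφ2·cosΔλ=0.88871089; θ=atan2(y, x)=26.9254° ≈ 26.9°
Leg 4: φ1=0.8988149, φ2=0.5947593, Δφ=-0.3040556, Δλ=-2.0612391 rad; a=sin²(Δφ/2)+cosφ1·cosφ2·sin²(Δλ/2)=0.4021907518; c=2·atan2(√a, √(1-a))=1.373908235; dist=6371·c=8753.169 ≈ 8753.2 km; running total=32312.8 km
Leg 4 bearing: y=sinΔλ·cosφ2=-0.73064897, x=cosφ1·sinφ2-sinφ1·cosφ2·cosΔλ=0.65412957; θ=atan2(y, x)=-48.1628° <0 so +360° → 311.8372° ≈ 311.8°
Leg 5: φ1=0.5947593, φ2=0.3327889, Δφ=-0.2619704, Δλ=3.3353888 rad; a=sin²(Δφ/2)+cosφ1·cosφ2·sin²(Δλ/2)=0.7925714894; c=2·atan2(√a, √(1-a))=2.195852688; dist=6371·c=13989.777 ≈ 13989.8 km; running total=46302.6 km
Leg 5 bearing: y=sinΔλ·cosφ2=-0.18201913, x=cosφ1·sinφ2-sinφ1·cosφ2·cosΔλ=0.79023840; θ=atan2(y, x)=-12.9710° <0 so +360° → 347.0290° ≈ 347.0°
Leg 6: φ1=0.3327889, φ2=0.6565039, Δφ=0.3237149, Δλ=0.9444413 rad; a=sin²(Δφ/2)+cosφ1·cosφ2·sin²(Δλ/2)=0.1808714570; c=2·atan2(√a, √(1-a))=0.878564236; dist=6371·c=5597.333 ≈ 5597.3 km; running total=51899.9 km
Leg 6 bearing: y=sinΔλ·cosφ2=0.64176037, x=cosφ1·sinφ2-sinφ1·cosφ2·cosΔλ=0.42517234; θ=atan2(y, x)=56.4751° ≈ 56.5°
Leg 7: φ1=0.6565039, φ2=0.5241032, Δφ=-0.1324007, Δλ=-1.6709573 rad; a=sin²(Δφ/2)+cosφ1·cosφ2·sin²(Δλ/2)=0.3815669931; c=2·atan2(√a, √(1-a))=1.331657535; dist=6371·c=8483.990 ≈ 8484.0 km; running total=60383.9 km
Leg 7 bearing: y=sinΔλ·cosφ2=-0.86143391, x=cosφ1·sinφ2-sinφ1·cosφ2·cosΔλ=0.44925061; θ=atan2(y, x)=-62.4573° <0 so +360° → 297.5427° ≈ 297.5°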